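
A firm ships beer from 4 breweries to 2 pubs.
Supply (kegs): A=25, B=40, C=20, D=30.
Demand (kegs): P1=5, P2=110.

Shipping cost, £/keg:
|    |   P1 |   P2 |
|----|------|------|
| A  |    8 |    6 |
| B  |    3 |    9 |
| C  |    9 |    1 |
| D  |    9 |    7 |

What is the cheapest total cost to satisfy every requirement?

710

Optimal allocation:
  A→P2: 25 × £6 = £150
  B→P1: 5 × £3 = £15
  B→P2: 35 × £9 = £315
  C→P2: 20 × £1 = £20
  D→P2: 30 × £7 = £210
Total = 150 + 15 + 315 + 20 + 210 = £710.
(Supply check: A ships 25; B ships 40; C ships 20; D ships 30.)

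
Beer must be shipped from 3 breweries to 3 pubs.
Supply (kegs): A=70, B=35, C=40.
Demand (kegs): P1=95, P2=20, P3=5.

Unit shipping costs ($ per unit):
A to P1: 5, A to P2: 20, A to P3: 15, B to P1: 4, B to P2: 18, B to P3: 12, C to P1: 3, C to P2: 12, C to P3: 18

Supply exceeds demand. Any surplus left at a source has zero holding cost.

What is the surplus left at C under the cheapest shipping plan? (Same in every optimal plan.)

0

An optimal plan:
  A to P1: 45 × $5 = $225
  B to P1: 30 × $4 = $120
  B to P3: 5 × $12 = $60
  C to P1: 20 × $3 = $60
  C to P2: 20 × $12 = $240
Total cost = $705.
C ships 40 of its 40, leaving 0.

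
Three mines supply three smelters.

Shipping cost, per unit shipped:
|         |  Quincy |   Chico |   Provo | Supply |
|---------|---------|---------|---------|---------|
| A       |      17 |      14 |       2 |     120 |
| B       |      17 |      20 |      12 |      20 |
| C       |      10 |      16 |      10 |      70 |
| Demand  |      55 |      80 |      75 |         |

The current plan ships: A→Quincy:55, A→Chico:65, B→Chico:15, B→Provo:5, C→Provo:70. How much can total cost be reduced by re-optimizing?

935

Current plan cost = 55·17 + 65·14 + 15·20 + 5·12 + 70·10 = 2905.
Optimal plan:
  A to Chico: 45 tons
  A to Provo: 75 tons
  B to Chico: 20 tons
  C to Quincy: 55 tons
  C to Chico: 15 tons
Optimal cost = 1970.
Saving = 2905 − 1970 = 935.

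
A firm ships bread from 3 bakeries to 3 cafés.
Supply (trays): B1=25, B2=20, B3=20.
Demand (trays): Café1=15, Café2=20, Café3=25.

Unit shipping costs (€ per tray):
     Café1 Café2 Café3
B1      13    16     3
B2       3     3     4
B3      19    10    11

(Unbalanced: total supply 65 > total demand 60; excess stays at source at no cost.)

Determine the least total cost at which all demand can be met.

285

A cheapest plan:
  B1→Café3: 25 × €3 = €75
  B2→Café1: 15 × €3 = €45
  B2→Café2: 5 × €3 = €15
  B3→Café2: 15 × €10 = €150
Total = 75 + 45 + 15 + 150 = €285.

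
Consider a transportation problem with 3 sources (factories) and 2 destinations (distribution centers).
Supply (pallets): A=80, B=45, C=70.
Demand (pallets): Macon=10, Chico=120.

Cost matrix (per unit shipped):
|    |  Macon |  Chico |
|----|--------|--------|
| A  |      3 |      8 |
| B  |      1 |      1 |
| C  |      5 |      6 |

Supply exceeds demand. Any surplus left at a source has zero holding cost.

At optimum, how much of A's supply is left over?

65

An optimal plan:
  A–Macon: 10 × 3 = 30
  A–Chico: 5 × 8 = 40
  B–Chico: 45 × 1 = 45
  C–Chico: 70 × 6 = 420
Total cost = 535.
A ships 15 of its 80, leaving 65.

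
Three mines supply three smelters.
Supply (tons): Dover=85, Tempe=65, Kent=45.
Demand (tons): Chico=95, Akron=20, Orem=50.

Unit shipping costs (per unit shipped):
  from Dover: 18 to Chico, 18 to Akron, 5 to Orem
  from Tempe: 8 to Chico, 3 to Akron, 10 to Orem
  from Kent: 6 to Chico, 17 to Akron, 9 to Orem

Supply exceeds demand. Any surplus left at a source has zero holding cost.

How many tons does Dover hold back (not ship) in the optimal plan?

An optimal plan:
  Dover to Chico: 5 × 18 = 90
  Dover to Orem: 50 × 5 = 250
  Tempe to Chico: 45 × 8 = 360
  Tempe to Akron: 20 × 3 = 60
  Kent to Chico: 45 × 6 = 270
Total cost = 1030.
Dover ships 55 of its 85, leaving 30.

30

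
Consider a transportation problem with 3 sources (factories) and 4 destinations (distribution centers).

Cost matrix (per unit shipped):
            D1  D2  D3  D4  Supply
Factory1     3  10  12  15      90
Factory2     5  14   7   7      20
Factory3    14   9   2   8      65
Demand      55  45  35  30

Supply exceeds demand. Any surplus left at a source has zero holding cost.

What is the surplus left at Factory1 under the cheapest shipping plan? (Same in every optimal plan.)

10

Minimum-cost shipments:
  Factory1–D1: 55 pallets
  Factory1–D2: 25 pallets
  Factory2–D4: 20 pallets
  Factory3–D2: 20 pallets
  Factory3–D3: 35 pallets
  Factory3–D4: 10 pallets
Total cost = 885.
Factory1 ships 80 of its 90, leaving 10.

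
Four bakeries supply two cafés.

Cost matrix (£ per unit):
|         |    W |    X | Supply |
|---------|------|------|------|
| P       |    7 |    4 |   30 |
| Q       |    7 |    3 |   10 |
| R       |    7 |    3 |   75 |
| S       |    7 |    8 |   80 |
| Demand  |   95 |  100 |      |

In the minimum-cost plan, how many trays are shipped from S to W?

80

Solving gives:
  P–W: 15 × £7 = £105
  P–X: 15 × £4 = £60
  Q–X: 10 × £3 = £30
  R–X: 75 × £3 = £225
  S–W: 80 × £7 = £560
Total cost = £980.
So S→W carries 80 trays.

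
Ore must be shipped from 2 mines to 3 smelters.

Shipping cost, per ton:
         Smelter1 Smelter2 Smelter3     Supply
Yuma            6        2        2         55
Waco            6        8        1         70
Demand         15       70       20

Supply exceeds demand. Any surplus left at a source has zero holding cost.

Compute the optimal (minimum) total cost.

Optimal allocation:
  Yuma→Smelter2: 55 × 2 = 110
  Waco→Smelter1: 15 × 6 = 90
  Waco→Smelter2: 15 × 8 = 120
  Waco→Smelter3: 20 × 1 = 20
Total = 110 + 90 + 120 + 20 = 340.

340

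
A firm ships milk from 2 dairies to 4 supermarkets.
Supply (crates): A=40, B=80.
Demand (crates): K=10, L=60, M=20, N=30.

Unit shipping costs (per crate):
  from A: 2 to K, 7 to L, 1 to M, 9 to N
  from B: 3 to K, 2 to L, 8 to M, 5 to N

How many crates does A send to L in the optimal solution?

The minimum-cost plan:
  A–K: 10 crates
  A–M: 20 crates
  A–N: 10 crates
  B–L: 60 crates
  B–N: 20 crates
Total cost = 350.
The route A→L is not used.

0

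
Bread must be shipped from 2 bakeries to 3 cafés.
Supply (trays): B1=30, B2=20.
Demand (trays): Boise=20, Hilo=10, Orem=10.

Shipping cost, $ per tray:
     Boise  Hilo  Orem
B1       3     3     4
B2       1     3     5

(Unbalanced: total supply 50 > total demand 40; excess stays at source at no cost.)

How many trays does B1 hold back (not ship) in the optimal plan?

Minimum-cost shipments:
  B1–Hilo: 10 × $3 = $30
  B1–Orem: 10 × $4 = $40
  B2–Boise: 20 × $1 = $20
Total cost = $90.
B1 ships 20 of its 30, leaving 10.

10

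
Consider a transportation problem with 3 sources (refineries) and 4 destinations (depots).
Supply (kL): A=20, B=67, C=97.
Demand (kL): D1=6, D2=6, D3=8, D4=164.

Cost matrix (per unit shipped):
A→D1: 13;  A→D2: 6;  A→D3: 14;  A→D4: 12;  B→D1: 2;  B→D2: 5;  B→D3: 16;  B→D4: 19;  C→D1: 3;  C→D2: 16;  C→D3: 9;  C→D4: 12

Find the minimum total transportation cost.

An optimal shipping plan:
  A→D4: 20 × 12 = 240
  B→D1: 6 × 2 = 12
  B→D2: 6 × 5 = 30
  B→D4: 55 × 19 = 1045
  C→D3: 8 × 9 = 72
  C→D4: 89 × 12 = 1068
Total = 240 + 12 + 30 + 1045 + 72 + 1068 = 2467.

2467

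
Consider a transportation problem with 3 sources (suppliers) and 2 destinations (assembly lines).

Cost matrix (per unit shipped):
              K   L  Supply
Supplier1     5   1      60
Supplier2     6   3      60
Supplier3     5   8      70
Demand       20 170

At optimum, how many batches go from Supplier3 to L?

Solving gives:
  Supplier1 to L: 60 batches
  Supplier2 to L: 60 batches
  Supplier3 to K: 20 batches
  Supplier3 to L: 50 batches
Total cost = 740.
So Supplier3→L carries 50 batches.

50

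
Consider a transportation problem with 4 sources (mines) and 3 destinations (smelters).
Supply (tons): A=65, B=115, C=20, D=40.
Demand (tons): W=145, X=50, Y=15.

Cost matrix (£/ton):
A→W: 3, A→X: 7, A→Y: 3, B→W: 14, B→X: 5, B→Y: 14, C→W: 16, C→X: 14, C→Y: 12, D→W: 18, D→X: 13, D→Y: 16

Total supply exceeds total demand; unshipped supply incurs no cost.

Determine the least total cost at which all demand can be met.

1795

A cheapest plan:
  A–W: 65 × £3 = £195
  B–W: 65 × £14 = £910
  B–X: 50 × £5 = £250
  C–W: 5 × £16 = £80
  C–Y: 15 × £12 = £180
  D–W: 10 × £18 = £180
Total = 195 + 910 + 250 + 80 + 180 + 180 = £1795.
(Supply check: A ships 65; B ships 115; C ships 20; D ships 10.)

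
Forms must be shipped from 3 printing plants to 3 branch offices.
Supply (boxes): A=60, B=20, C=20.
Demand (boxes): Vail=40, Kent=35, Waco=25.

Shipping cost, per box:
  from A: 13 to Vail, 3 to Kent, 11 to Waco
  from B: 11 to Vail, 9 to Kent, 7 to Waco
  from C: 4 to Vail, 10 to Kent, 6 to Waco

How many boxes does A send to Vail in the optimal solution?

20

Optimal shipments:
  A to Vail: 20 boxes
  A to Kent: 35 boxes
  A to Waco: 5 boxes
  B to Waco: 20 boxes
  C to Vail: 20 boxes
Total cost = 640.
So A→Vail carries 20 boxes.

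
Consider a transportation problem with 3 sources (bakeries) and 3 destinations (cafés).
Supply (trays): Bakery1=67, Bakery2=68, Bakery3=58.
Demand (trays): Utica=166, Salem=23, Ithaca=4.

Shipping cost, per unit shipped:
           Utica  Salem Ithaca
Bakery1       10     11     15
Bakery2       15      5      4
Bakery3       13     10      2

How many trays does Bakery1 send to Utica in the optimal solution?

Solving gives:
  Bakery1→Utica: 67 × 10 = 670
  Bakery2→Utica: 45 × 15 = 675
  Bakery2→Salem: 23 × 5 = 115
  Bakery3→Utica: 54 × 13 = 702
  Bakery3→Ithaca: 4 × 2 = 8
Total cost = 2170.
So Bakery1→Utica carries 67 trays.

67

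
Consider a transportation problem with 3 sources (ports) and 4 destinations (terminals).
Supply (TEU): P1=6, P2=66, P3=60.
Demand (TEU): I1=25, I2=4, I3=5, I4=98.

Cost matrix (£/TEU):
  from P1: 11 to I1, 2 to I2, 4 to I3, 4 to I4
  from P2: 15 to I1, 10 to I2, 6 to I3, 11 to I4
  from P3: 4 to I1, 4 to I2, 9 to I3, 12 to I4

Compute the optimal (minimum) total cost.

A cheapest plan:
  P1–I4: 6 × £4 = £24
  P2–I3: 5 × £6 = £30
  P2–I4: 61 × £11 = £671
  P3–I1: 25 × £4 = £100
  P3–I2: 4 × £4 = £16
  P3–I4: 31 × £12 = £372
Total = 24 + 30 + 671 + 100 + 16 + 372 = £1213.

1213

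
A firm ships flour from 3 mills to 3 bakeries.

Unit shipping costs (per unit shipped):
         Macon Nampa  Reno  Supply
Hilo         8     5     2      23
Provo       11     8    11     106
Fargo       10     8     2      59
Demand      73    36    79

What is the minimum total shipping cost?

1240

One minimum-cost allocation:
  Hilo->Nampa: 3 × 5 = 15
  Hilo->Reno: 20 × 2 = 40
  Provo->Macon: 73 × 11 = 803
  Provo->Nampa: 33 × 8 = 264
  Fargo->Reno: 59 × 2 = 118
Total = 15 + 40 + 803 + 264 + 118 = 1240.
(Supply check: Hilo ships 23; Provo ships 106; Fargo ships 59.)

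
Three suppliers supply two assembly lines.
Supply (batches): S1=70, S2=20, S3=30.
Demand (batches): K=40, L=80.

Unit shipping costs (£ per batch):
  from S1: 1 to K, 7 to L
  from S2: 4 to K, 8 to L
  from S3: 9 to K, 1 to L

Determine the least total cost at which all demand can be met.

A cheapest plan:
  S1->K: 40 batches
  S1->L: 30 batches
  S2->L: 20 batches
  S3->L: 30 batches
Total cost = £440.
(Supply check: S1 ships 70; S2 ships 20; S3 ships 30.)

440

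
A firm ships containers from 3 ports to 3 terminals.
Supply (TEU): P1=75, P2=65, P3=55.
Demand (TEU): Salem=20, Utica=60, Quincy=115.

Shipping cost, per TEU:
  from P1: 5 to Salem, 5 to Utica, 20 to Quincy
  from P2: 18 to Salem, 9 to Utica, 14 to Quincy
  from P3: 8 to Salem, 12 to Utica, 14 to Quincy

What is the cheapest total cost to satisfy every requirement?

2025

One minimum-cost allocation:
  P1–Salem: 15 × 5 = 75
  P1–Utica: 60 × 5 = 300
  P2–Quincy: 65 × 14 = 910
  P3–Salem: 5 × 8 = 40
  P3–Quincy: 50 × 14 = 700
Total = 75 + 300 + 910 + 40 + 700 = 2025.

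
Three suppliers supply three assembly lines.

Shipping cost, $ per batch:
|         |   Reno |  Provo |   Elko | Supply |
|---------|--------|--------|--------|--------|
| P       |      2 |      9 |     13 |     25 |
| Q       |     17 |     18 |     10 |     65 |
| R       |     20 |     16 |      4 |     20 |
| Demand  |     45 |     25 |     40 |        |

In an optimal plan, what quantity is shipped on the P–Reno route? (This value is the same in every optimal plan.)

25

Solving gives:
  P->Reno: 25 × $2 = $50
  Q->Reno: 20 × $17 = $340
  Q->Provo: 25 × $18 = $450
  Q->Elko: 20 × $10 = $200
  R->Elko: 20 × $4 = $80
Total cost = $1120.
So P→Reno carries 25 batches.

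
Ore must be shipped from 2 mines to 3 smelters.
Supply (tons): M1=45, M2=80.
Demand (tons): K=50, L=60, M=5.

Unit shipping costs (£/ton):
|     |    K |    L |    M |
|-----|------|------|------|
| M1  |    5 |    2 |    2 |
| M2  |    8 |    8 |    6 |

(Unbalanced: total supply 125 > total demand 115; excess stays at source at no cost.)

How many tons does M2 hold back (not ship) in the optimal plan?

Minimum-cost shipments:
  M1→L: 45 tons
  M2→K: 50 tons
  M2→L: 15 tons
  M2→M: 5 tons
Total cost = £640.
M2 ships 70 of its 80, leaving 10.

10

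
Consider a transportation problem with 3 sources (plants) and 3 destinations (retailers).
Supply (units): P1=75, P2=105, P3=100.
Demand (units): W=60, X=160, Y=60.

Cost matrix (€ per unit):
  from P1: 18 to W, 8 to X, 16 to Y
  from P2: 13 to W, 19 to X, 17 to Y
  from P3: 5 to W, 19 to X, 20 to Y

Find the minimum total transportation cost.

3535

Optimal allocation:
  P1→X: 75 units
  P2→X: 45 units
  P2→Y: 60 units
  P3→W: 60 units
  P3→X: 40 units
Total cost = €3535.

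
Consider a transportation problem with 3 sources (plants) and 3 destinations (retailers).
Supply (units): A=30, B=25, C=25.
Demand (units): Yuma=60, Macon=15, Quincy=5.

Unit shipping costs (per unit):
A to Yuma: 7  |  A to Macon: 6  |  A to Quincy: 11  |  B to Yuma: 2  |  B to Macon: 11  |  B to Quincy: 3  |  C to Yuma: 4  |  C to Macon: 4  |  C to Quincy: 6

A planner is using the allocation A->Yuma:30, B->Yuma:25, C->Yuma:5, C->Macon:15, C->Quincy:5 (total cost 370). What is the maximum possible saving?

Current plan cost = 30·7 + 25·2 + 5·4 + 15·4 + 5·6 = 370.
Optimal plan:
  A to Yuma: 15 × 7 = 105
  A to Macon: 15 × 6 = 90
  B to Yuma: 20 × 2 = 40
  B to Quincy: 5 × 3 = 15
  C to Yuma: 25 × 4 = 100
Optimal cost = 350.
Saving = 370 − 350 = 20.

20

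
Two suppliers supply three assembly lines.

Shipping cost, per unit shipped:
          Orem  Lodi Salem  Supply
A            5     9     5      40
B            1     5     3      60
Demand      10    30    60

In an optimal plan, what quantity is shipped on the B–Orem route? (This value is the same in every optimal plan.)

The minimum-cost plan:
  A→Salem: 40 × 5 = 200
  B→Orem: 10 × 1 = 10
  B→Lodi: 30 × 5 = 150
  B→Salem: 20 × 3 = 60
Total cost = 420.
So B→Orem carries 10 batches.

10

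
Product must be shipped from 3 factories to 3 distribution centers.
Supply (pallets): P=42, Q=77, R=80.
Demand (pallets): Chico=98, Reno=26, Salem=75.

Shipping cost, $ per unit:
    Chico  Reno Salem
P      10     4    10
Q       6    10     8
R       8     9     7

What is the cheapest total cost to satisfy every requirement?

1291

A cheapest plan:
  P→Chico: 16 pallets
  P→Reno: 26 pallets
  Q→Chico: 77 pallets
  R→Chico: 5 pallets
  R→Salem: 75 pallets
Total cost = $1291.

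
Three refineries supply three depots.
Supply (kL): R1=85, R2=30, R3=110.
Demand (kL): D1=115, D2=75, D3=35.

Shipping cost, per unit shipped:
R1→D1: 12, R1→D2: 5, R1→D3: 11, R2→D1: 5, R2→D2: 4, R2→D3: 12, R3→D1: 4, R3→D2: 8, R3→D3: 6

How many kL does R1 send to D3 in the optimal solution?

10

The minimum-cost plan:
  R1→D2: 75 kL
  R1→D3: 10 kL
  R2→D1: 30 kL
  R3→D1: 85 kL
  R3→D3: 25 kL
Total cost = 1125.
So R1→D3 carries 10 kL.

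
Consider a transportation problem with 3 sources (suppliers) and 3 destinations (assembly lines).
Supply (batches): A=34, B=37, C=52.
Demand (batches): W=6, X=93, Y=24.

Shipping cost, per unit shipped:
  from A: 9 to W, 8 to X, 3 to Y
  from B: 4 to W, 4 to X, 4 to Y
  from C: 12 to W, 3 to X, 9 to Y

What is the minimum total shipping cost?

456

One minimum-cost allocation:
  A–X: 10 × 8 = 80
  A–Y: 24 × 3 = 72
  B–W: 6 × 4 = 24
  B–X: 31 × 4 = 124
  C–X: 52 × 3 = 156
Total = 80 + 72 + 24 + 124 + 156 = 456.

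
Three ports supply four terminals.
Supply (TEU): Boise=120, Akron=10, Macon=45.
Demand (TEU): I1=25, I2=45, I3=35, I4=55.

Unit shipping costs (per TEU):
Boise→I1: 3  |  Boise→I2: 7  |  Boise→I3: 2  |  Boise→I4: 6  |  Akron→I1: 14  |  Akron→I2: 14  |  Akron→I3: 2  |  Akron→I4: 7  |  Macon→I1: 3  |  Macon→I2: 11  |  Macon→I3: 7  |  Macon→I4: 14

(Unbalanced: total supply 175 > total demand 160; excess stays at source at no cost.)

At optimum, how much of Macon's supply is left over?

An optimal plan:
  Boise->I2: 40 TEU
  Boise->I3: 25 TEU
  Boise->I4: 55 TEU
  Akron->I3: 10 TEU
  Macon->I1: 25 TEU
  Macon->I2: 5 TEU
Total cost = 810.
Macon ships 30 of its 45, leaving 15.

15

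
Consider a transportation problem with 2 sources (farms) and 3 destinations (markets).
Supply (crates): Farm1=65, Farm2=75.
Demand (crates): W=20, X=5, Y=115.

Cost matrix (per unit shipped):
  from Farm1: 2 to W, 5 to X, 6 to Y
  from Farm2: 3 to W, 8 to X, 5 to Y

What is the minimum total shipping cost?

An optimal shipping plan:
  Farm1→W: 20 × 2 = 40
  Farm1→X: 5 × 5 = 25
  Farm1→Y: 40 × 6 = 240
  Farm2→Y: 75 × 5 = 375
Total = 40 + 25 + 240 + 375 = 680.

680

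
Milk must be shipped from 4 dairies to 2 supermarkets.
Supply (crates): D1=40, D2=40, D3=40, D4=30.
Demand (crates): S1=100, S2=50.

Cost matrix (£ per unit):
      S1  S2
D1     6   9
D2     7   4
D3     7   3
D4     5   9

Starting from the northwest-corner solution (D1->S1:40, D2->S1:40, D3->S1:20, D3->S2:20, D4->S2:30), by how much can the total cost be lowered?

Current plan cost = 40·6 + 40·7 + 20·7 + 20·3 + 30·9 = £990.
Optimal plan:
  D1->S1: 40 × £6 = £240
  D2->S1: 30 × £7 = £210
  D2->S2: 10 × £4 = £40
  D3->S2: 40 × £3 = £120
  D4->S1: 30 × £5 = £150
Optimal cost = £760.
Saving = 990 − 760 = £230.

230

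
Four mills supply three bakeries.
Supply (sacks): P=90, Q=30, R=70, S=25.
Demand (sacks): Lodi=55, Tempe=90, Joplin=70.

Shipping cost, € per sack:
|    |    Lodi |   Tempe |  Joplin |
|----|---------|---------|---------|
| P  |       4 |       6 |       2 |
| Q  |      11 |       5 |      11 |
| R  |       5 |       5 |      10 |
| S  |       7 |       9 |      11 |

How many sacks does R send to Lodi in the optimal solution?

10

Optimal shipments:
  P–Lodi: 20 × €4 = €80
  P–Joplin: 70 × €2 = €140
  Q–Tempe: 30 × €5 = €150
  R–Lodi: 10 × €5 = €50
  R–Tempe: 60 × €5 = €300
  S–Lodi: 25 × €7 = €175
Total cost = €895.
So R→Lodi carries 10 sacks.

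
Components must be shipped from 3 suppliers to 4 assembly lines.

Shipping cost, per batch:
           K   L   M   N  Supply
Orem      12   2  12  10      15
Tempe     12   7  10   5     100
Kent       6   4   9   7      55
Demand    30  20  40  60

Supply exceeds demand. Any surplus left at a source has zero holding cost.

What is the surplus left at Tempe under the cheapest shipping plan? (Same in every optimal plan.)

20

Minimum-cost shipments:
  Orem–L: 15 batches
  Tempe–M: 20 batches
  Tempe–N: 60 batches
  Kent–K: 30 batches
  Kent–L: 5 batches
  Kent–M: 20 batches
Total cost = 910.
Tempe ships 80 of its 100, leaving 20.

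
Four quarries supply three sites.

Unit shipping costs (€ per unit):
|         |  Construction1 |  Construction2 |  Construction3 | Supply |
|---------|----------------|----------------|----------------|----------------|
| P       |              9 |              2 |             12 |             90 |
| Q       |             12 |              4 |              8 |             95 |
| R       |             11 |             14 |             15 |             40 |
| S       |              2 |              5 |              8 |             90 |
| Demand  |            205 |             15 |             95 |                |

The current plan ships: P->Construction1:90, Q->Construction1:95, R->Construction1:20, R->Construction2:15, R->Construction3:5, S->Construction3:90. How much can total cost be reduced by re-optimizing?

1090

Current plan cost = 90·9 + 95·12 + 20·11 + 15·14 + 5·15 + 90·8 = €3175.
Optimal plan:
  P to Construction1: 75 truckloads
  P to Construction2: 15 truckloads
  Q to Construction3: 95 truckloads
  R to Construction1: 40 truckloads
  S to Construction1: 90 truckloads
Optimal cost = €2085.
Saving = 3175 − 2085 = €1090.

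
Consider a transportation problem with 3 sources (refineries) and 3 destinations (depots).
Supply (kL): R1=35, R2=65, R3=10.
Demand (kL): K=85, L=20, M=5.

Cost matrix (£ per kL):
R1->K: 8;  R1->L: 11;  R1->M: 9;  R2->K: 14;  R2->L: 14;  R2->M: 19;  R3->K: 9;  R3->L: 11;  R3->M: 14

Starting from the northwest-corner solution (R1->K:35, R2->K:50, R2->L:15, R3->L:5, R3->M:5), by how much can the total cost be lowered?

30

Current plan cost = 35·8 + 50·14 + 15·14 + 5·11 + 5·14 = £1315.
Optimal plan:
  R1→K: 30 × £8 = £240
  R1→M: 5 × £9 = £45
  R2→K: 45 × £14 = £630
  R2→L: 20 × £14 = £280
  R3→K: 10 × £9 = £90
Optimal cost = £1285.
Saving = 1315 − 1285 = £30.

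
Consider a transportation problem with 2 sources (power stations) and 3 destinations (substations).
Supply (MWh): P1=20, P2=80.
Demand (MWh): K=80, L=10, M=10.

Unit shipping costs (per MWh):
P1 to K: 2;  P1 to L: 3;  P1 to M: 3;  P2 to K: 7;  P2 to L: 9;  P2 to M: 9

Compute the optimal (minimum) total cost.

One minimum-cost allocation:
  P1 to L: 10 × 3 = 30
  P1 to M: 10 × 3 = 30
  P2 to K: 80 × 7 = 560
Total = 30 + 30 + 560 = 620.
(Supply check: P1 ships 20; P2 ships 80.)

620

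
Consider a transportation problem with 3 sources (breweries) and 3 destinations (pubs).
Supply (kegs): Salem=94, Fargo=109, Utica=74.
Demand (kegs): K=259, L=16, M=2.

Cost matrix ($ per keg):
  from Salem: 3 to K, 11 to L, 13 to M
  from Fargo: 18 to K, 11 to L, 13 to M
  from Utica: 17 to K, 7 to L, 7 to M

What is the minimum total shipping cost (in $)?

3322

A cheapest plan:
  Salem->K: 94 kegs
  Fargo->K: 109 kegs
  Utica->K: 56 kegs
  Utica->L: 16 kegs
  Utica->M: 2 kegs
Total cost = $3322.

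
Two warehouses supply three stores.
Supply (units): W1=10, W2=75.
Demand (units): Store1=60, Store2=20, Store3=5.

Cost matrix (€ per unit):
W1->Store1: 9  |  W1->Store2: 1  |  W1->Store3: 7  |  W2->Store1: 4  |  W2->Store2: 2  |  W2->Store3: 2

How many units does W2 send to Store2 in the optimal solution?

Solving gives:
  W1–Store2: 10 × €1 = €10
  W2–Store1: 60 × €4 = €240
  W2–Store2: 10 × €2 = €20
  W2–Store3: 5 × €2 = €10
Total cost = €280.
So W2→Store2 carries 10 units.

10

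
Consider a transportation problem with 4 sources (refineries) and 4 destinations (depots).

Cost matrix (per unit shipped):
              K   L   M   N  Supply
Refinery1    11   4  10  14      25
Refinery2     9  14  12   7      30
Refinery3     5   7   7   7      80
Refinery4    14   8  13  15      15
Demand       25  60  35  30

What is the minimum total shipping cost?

940

A cheapest plan:
  Refinery1 to L: 25 × 4 = 100
  Refinery2 to N: 30 × 7 = 210
  Refinery3 to K: 25 × 5 = 125
  Refinery3 to L: 20 × 7 = 140
  Refinery3 to M: 35 × 7 = 245
  Refinery4 to L: 15 × 8 = 120
Total = 100 + 210 + 125 + 140 + 245 + 120 = 940.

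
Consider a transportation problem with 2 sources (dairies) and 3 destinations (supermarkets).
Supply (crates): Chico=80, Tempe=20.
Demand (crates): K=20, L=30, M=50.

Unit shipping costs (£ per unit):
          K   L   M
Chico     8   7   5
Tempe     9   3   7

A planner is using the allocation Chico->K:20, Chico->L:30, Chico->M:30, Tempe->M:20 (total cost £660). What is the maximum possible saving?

120

Current plan cost = 20·8 + 30·7 + 30·5 + 20·7 = £660.
Optimal plan:
  Chico–K: 20 crates
  Chico–L: 10 crates
  Chico–M: 50 crates
  Tempe–L: 20 crates
Optimal cost = £540.
Saving = 660 − 540 = £120.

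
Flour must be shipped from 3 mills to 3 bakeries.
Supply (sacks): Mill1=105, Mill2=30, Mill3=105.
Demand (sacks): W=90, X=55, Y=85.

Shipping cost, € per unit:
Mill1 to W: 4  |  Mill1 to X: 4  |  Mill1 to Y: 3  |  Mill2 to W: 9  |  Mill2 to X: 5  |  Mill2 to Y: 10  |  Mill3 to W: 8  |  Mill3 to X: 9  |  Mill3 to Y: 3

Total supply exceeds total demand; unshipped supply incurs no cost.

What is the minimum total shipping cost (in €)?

905

An optimal shipping plan:
  Mill1→W: 80 × €4 = €320
  Mill1→X: 25 × €4 = €100
  Mill2→X: 30 × €5 = €150
  Mill3→W: 10 × €8 = €80
  Mill3→Y: 85 × €3 = €255
Total = 320 + 100 + 150 + 80 + 255 = €905.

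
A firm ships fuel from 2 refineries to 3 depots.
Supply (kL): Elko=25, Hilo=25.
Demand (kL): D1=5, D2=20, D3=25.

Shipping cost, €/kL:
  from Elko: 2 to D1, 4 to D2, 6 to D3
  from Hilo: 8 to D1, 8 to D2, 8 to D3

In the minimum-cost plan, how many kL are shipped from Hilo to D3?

Solving gives:
  Elko→D1: 5 × €2 = €10
  Elko→D2: 20 × €4 = €80
  Hilo→D3: 25 × €8 = €200
Total cost = €290.
So Hilo→D3 carries 25 kL.

25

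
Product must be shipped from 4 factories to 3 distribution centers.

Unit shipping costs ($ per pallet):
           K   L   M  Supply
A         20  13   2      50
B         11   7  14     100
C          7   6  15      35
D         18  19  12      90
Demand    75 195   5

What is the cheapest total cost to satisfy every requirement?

3140

An optimal shipping plan:
  A->L: 45 × $13 = $585
  A->M: 5 × $2 = $10
  B->L: 100 × $7 = $700
  C->L: 35 × $6 = $210
  D->K: 75 × $18 = $1350
  D->L: 15 × $19 = $285
Total = 585 + 10 + 700 + 210 + 1350 + 285 = $3140.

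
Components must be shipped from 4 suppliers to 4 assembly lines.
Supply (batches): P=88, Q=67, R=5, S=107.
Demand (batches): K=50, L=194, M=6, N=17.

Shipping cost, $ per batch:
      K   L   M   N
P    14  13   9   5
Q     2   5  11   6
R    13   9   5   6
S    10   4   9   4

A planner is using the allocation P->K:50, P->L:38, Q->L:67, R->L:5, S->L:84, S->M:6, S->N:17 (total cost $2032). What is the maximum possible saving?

390

Current plan cost = 50·14 + 38·13 + 67·5 + 5·9 + 84·4 + 6·9 + 17·4 = $2032.
Optimal plan:
  P->L: 70 × $13 = $910
  P->M: 1 × $9 = $9
  P->N: 17 × $5 = $85
  Q->K: 50 × $2 = $100
  Q->L: 17 × $5 = $85
  R->M: 5 × $5 = $25
  S->L: 107 × $4 = $428
Optimal cost = $1642.
Saving = 2032 − 1642 = $390.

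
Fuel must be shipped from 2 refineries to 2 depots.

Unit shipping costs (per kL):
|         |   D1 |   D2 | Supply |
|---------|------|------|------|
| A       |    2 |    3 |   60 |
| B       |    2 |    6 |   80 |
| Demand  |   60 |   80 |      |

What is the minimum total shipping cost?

One minimum-cost allocation:
  A to D2: 60 kL
  B to D1: 60 kL
  B to D2: 20 kL
Total cost = 420.

420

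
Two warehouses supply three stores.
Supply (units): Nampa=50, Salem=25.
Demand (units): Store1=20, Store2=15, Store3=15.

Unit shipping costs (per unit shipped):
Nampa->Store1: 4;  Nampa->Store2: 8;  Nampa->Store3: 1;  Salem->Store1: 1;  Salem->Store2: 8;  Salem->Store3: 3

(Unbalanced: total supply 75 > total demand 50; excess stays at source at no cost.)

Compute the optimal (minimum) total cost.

155

Optimal allocation:
  Nampa to Store2: 15 units
  Nampa to Store3: 15 units
  Salem to Store1: 20 units
Total cost = 155.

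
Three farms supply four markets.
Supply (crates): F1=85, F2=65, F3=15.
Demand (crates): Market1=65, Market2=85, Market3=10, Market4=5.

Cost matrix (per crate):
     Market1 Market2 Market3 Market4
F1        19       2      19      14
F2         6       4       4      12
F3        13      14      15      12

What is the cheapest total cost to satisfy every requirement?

730

Optimal allocation:
  F1→Market2: 85 × 2 = 170
  F2→Market1: 55 × 6 = 330
  F2→Market3: 10 × 4 = 40
  F3→Market1: 10 × 13 = 130
  F3→Market4: 5 × 12 = 60
Total = 170 + 330 + 40 + 130 + 60 = 730.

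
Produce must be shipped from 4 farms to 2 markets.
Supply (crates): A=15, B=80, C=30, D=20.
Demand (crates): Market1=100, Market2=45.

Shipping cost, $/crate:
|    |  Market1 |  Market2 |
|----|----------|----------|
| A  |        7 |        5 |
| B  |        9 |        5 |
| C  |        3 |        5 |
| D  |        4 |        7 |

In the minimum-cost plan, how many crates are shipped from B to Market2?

45

Solving gives:
  A->Market1: 15 crates
  B->Market1: 35 crates
  B->Market2: 45 crates
  C->Market1: 30 crates
  D->Market1: 20 crates
Total cost = $815.
So B→Market2 carries 45 crates.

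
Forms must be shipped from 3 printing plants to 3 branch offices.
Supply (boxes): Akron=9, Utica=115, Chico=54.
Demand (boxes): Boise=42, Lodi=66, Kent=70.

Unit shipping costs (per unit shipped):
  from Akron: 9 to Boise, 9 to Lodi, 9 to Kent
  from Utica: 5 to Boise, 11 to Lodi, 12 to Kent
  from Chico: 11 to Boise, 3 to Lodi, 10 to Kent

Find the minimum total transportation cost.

1317

An optimal shipping plan:
  Akron to Kent: 9 × 9 = 81
  Utica to Boise: 42 × 5 = 210
  Utica to Lodi: 12 × 11 = 132
  Utica to Kent: 61 × 12 = 732
  Chico to Lodi: 54 × 3 = 162
Total = 81 + 210 + 132 + 732 + 162 = 1317.
(Supply check: Akron ships 9; Utica ships 115; Chico ships 54.)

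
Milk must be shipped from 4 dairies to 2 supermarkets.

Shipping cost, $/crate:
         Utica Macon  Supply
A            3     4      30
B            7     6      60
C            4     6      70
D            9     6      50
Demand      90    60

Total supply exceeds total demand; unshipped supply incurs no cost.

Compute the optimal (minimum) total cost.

An optimal shipping plan:
  A to Utica: 20 × $3 = $60
  A to Macon: 10 × $4 = $40
  B to Macon: 50 × $6 = $300
  C to Utica: 70 × $4 = $280
Total = 60 + 40 + 300 + 280 = $680.
(Supply check: A ships 30; B ships 50; C ships 70; D ships 0.)

680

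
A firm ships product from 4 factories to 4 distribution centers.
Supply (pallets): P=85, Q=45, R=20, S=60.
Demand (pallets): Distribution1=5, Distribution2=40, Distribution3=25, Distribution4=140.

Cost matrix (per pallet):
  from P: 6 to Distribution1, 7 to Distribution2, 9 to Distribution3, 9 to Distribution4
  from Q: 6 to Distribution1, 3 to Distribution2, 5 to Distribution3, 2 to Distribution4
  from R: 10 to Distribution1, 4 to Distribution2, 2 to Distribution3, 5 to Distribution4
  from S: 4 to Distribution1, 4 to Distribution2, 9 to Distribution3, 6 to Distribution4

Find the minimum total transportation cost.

An optimal shipping plan:
  P to Distribution1: 5 × 6 = 30
  P to Distribution3: 5 × 9 = 45
  P to Distribution4: 75 × 9 = 675
  Q to Distribution4: 45 × 2 = 90
  R to Distribution3: 20 × 2 = 40
  S to Distribution2: 40 × 4 = 160
  S to Distribution4: 20 × 6 = 120
Total = 30 + 45 + 675 + 90 + 40 + 160 + 120 = 1160.
(Supply check: P ships 85; Q ships 45; R ships 20; S ships 60.)

1160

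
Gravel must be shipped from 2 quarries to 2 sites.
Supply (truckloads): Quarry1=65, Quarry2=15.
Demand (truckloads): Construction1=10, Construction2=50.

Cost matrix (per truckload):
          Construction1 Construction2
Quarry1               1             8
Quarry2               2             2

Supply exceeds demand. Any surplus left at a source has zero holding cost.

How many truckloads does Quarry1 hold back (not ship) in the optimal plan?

20

An optimal plan:
  Quarry1–Construction1: 10 × 1 = 10
  Quarry1–Construction2: 35 × 8 = 280
  Quarry2–Construction2: 15 × 2 = 30
Total cost = 320.
Quarry1 ships 45 of its 65, leaving 20.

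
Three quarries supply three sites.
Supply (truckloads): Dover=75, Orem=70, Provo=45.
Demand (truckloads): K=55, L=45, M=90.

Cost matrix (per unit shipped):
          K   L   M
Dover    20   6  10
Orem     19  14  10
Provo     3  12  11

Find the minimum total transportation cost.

A cheapest plan:
  Dover–L: 45 × 6 = 270
  Dover–M: 30 × 10 = 300
  Orem–K: 10 × 19 = 190
  Orem–M: 60 × 10 = 600
  Provo–K: 45 × 3 = 135
Total = 270 + 300 + 190 + 600 + 135 = 1495.
(Supply check: Dover ships 75; Orem ships 70; Provo ships 45.)

1495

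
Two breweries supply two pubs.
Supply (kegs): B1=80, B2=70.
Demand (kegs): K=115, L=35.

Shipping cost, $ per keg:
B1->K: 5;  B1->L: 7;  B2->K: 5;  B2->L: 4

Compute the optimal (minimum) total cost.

One minimum-cost allocation:
  B1→K: 80 × $5 = $400
  B2→K: 35 × $5 = $175
  B2→L: 35 × $4 = $140
Total = 400 + 175 + 140 = $715.
(Supply check: B1 ships 80; B2 ships 70.)

715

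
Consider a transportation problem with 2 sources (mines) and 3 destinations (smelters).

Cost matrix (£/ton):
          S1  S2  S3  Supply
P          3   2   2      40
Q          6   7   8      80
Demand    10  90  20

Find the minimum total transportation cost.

630

An optimal shipping plan:
  P to S2: 20 × £2 = £40
  P to S3: 20 × £2 = £40
  Q to S1: 10 × £6 = £60
  Q to S2: 70 × £7 = £490
Total = 40 + 40 + 60 + 490 = £630.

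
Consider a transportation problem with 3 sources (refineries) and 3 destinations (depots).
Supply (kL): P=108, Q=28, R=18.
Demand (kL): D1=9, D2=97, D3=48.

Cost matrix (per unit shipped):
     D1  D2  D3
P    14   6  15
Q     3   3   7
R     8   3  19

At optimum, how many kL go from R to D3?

0

Solving gives:
  P->D2: 79 × 6 = 474
  P->D3: 29 × 15 = 435
  Q->D1: 9 × 3 = 27
  Q->D3: 19 × 7 = 133
  R->D2: 18 × 3 = 54
Total cost = 1123.
The route R→D3 is not used.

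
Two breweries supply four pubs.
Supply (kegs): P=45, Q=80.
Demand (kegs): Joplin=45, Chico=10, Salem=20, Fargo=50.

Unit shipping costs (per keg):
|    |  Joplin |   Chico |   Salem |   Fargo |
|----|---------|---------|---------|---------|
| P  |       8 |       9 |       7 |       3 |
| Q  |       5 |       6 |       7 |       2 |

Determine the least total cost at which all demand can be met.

550

A cheapest plan:
  P→Salem: 20 × 7 = 140
  P→Fargo: 25 × 3 = 75
  Q→Joplin: 45 × 5 = 225
  Q→Chico: 10 × 6 = 60
  Q→Fargo: 25 × 2 = 50
Total = 140 + 75 + 225 + 60 + 50 = 550.
(Supply check: P ships 45; Q ships 80.)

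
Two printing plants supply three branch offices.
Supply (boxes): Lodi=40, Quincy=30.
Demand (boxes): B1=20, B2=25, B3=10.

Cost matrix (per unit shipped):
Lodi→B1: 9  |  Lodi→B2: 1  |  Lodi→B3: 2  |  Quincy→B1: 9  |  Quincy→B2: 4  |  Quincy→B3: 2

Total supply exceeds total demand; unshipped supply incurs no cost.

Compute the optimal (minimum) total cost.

225

An optimal shipping plan:
  Lodi to B1: 15 × 9 = 135
  Lodi to B2: 25 × 1 = 25
  Quincy to B1: 5 × 9 = 45
  Quincy to B3: 10 × 2 = 20
Total = 135 + 25 + 45 + 20 = 225.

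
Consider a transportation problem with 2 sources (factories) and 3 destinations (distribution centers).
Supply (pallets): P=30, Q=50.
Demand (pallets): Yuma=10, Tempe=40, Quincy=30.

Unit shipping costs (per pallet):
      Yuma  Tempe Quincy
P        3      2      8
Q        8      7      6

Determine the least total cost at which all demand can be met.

A cheapest plan:
  P to Tempe: 30 × 2 = 60
  Q to Yuma: 10 × 8 = 80
  Q to Tempe: 10 × 7 = 70
  Q to Quincy: 30 × 6 = 180
Total = 60 + 80 + 70 + 180 = 390.
(Supply check: P ships 30; Q ships 50.)

390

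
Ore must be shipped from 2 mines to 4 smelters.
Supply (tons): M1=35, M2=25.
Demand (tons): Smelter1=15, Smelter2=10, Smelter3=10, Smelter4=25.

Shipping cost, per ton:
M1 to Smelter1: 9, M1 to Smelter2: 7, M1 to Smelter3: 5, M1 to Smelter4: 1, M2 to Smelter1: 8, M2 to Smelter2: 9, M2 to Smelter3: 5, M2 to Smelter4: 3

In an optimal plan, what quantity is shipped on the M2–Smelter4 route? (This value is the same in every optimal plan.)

Solving gives:
  M1 to Smelter2: 10 × 7 = 70
  M1 to Smelter4: 25 × 1 = 25
  M2 to Smelter1: 15 × 8 = 120
  M2 to Smelter3: 10 × 5 = 50
Total cost = 265.
The route M2→Smelter4 is not used.

0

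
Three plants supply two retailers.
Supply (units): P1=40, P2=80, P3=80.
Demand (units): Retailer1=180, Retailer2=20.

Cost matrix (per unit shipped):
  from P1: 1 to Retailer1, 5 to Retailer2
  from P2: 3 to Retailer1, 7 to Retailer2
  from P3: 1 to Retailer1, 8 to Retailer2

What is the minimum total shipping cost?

440

Optimal allocation:
  P1→Retailer1: 20 × 1 = 20
  P1→Retailer2: 20 × 5 = 100
  P2→Retailer1: 80 × 3 = 240
  P3→Retailer1: 80 × 1 = 80
Total = 20 + 100 + 240 + 80 = 440.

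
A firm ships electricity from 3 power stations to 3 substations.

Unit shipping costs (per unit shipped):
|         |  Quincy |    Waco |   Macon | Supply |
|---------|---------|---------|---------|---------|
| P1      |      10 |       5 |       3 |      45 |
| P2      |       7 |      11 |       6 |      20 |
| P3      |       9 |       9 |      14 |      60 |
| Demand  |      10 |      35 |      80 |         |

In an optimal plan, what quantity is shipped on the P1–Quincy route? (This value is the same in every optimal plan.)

Solving gives:
  P1 to Macon: 45 × 3 = 135
  P2 to Macon: 20 × 6 = 120
  P3 to Quincy: 10 × 9 = 90
  P3 to Waco: 35 × 9 = 315
  P3 to Macon: 15 × 14 = 210
Total cost = 870.
The route P1→Quincy is not used.

0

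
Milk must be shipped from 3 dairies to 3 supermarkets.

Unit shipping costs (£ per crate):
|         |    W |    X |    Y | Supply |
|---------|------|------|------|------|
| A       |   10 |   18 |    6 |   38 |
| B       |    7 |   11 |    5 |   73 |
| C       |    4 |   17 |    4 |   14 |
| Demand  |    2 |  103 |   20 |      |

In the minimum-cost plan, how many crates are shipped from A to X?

30

The minimum-cost plan:
  A to X: 30 crates
  A to Y: 8 crates
  B to X: 73 crates
  C to W: 2 crates
  C to Y: 12 crates
Total cost = £1447.
So A→X carries 30 crates.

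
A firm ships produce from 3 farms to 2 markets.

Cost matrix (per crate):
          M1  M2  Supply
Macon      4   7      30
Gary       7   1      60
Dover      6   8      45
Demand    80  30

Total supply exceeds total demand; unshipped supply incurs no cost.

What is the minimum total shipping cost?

455

An optimal shipping plan:
  Macon to M1: 30 crates
  Gary to M1: 5 crates
  Gary to M2: 30 crates
  Dover to M1: 45 crates
Total cost = 455.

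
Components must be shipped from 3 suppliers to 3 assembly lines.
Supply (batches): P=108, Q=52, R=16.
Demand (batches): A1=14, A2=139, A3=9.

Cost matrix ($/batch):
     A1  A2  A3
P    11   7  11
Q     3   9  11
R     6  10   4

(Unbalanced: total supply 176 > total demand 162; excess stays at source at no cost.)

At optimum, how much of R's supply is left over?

7

An optimal plan:
  P->A2: 108 × $7 = $756
  Q->A1: 14 × $3 = $42
  Q->A2: 31 × $9 = $279
  R->A3: 9 × $4 = $36
Total cost = $1113.
R ships 9 of its 16, leaving 7.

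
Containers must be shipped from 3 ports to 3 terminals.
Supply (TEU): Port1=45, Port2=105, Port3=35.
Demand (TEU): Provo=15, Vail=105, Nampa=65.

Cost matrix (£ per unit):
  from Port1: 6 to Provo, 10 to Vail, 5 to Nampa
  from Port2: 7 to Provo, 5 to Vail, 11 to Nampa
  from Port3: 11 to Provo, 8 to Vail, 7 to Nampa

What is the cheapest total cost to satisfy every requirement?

1010

One minimum-cost allocation:
  Port1–Provo: 15 × £6 = £90
  Port1–Nampa: 30 × £5 = £150
  Port2–Vail: 105 × £5 = £525
  Port3–Nampa: 35 × £7 = £245
Total = 90 + 150 + 525 + 245 = £1010.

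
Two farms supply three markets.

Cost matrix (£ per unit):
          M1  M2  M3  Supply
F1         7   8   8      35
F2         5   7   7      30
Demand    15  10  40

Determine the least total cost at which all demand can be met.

A cheapest plan:
  F1 to M2: 10 × £8 = £80
  F1 to M3: 25 × £8 = £200
  F2 to M1: 15 × £5 = £75
  F2 to M3: 15 × £7 = £105
Total = 80 + 200 + 75 + 105 = £460.

460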